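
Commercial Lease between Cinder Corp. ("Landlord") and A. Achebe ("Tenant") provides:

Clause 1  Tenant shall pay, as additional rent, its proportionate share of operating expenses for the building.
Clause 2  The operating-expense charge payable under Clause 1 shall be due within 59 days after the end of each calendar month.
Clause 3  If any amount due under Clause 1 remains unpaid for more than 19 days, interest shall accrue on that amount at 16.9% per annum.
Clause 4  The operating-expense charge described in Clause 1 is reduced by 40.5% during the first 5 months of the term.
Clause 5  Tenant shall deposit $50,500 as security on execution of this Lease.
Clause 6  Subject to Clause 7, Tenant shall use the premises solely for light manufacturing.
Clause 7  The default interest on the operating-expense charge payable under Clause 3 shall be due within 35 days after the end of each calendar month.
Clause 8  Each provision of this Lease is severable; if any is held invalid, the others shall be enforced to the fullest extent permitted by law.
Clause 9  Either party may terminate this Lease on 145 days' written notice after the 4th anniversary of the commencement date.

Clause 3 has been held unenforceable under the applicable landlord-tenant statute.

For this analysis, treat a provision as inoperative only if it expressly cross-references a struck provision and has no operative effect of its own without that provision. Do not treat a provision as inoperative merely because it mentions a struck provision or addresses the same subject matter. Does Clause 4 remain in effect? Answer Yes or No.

Clause 3 is struck. Clause 7 operates only by reference to Clause 3, so it falls with Clause 3. Clause 6 mentions Clause 7 but its own obligation stands independently of Clause 7, so Clause 6 is not affected. Under the severability clause in Clause 8, the remaining provisions continue in force. That leaves Clause 1, Clause 2, Clause 4, Clause 5, Clause 6, Clause 8, and Clause 9 in effect. Clause 4 is among the surviving provisions, so the answer is yes.

Yes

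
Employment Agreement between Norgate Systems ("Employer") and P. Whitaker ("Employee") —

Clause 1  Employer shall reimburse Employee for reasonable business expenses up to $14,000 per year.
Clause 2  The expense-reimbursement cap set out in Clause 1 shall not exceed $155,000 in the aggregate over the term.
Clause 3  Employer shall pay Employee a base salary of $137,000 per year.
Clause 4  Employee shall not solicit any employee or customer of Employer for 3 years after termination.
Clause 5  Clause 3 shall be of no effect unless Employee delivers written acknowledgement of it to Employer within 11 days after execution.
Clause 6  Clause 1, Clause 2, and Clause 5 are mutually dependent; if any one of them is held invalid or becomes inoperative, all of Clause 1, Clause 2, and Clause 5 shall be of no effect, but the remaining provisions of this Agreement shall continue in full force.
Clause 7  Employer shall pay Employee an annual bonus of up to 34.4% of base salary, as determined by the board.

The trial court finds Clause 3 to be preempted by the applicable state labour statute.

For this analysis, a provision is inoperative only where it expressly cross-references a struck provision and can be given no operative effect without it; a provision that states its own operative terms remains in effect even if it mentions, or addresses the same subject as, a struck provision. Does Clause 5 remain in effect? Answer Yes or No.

Clause 3 is struck. Clause 5 operates only by reference to Clause 3, so it falls with Clause 3. Clause 6 declares Clause 1, Clause 2, and Clause 5 mutually dependent; since one of them has fallen, all of them are of no effect. That brings down Clause 1 and Clause 2 as well. The remainder continues in force under Clause 6. The provisions still in force are Clause 4, Clause 6, and Clause 7. Clause 5 is among the inoperative provisions, so the answer is no.

No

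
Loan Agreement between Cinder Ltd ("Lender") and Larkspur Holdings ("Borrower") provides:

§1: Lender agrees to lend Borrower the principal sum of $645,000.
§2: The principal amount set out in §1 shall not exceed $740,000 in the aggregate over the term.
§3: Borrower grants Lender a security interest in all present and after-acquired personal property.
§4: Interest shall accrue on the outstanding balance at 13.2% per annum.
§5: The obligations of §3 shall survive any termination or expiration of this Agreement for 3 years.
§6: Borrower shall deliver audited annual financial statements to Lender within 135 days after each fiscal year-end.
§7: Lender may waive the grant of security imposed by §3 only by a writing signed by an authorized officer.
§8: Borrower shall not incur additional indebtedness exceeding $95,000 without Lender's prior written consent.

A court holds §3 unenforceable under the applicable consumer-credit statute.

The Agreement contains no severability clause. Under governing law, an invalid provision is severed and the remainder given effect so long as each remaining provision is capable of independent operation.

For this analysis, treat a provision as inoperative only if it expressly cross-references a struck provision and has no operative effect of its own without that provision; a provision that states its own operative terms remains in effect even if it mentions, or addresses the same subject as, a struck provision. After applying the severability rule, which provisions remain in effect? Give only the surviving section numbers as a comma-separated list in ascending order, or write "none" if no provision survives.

§3 is struck. §5 operates only by reference to §3, so it falls with §3. §7 merely fixes the waiver condition for §3; with §3 gone it has nothing to operate on and falls away. With no severability clause, the stated default rule severs what cannot stand and enforces each remaining provision that can operate on its own. The provisions still in force are §1, §2, §4, §6, and §8.

1, 2, 4, 6, 8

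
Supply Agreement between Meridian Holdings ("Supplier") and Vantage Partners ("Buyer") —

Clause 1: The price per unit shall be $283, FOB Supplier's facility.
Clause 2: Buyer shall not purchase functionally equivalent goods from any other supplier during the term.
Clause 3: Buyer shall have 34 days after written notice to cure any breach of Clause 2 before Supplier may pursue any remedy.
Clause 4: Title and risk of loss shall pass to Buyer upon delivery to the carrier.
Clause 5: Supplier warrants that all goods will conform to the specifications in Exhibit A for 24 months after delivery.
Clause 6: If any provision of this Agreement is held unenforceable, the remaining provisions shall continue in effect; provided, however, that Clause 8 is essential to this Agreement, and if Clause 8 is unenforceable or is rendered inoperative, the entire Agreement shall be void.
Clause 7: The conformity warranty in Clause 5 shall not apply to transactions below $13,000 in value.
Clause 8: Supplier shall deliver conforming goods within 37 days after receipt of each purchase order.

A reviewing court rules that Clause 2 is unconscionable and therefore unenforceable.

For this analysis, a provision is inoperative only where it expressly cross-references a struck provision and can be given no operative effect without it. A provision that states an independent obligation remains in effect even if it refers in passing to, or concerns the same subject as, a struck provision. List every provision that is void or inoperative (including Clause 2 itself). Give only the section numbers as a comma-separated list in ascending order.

Clause 2 is struck. The only function of Clause 3 is the cure period for breach of Clause 2, so it cannot stand once Clause 2 is removed. Clause 6 makes Clause 8 an essential term, but Clause 8 is unaffected, so the severability proviso in Clause 6 preserves the remaining provisions. Clause 1, Clause 4, Clause 5, Clause 6, Clause 7, and Clause 8 remain in effect.

2, 3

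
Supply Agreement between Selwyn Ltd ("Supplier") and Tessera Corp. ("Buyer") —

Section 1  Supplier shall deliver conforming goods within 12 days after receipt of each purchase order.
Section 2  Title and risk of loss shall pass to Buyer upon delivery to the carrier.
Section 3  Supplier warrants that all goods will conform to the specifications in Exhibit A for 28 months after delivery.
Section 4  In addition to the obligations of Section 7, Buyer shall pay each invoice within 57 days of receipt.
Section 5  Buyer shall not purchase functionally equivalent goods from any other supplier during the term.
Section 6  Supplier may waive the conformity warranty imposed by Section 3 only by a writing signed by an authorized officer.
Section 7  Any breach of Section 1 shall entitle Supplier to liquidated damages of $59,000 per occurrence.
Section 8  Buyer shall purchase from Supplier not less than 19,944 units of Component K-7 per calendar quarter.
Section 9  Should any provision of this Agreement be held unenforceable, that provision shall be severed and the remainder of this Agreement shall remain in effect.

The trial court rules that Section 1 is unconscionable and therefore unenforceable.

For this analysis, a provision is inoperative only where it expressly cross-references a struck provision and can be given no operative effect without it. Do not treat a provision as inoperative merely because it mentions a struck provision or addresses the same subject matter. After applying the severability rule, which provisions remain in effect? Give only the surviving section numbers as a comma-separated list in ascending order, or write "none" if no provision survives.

Section 1 is struck. Section 7 has no operative effect of its own apart from Section 1 and is therefore inoperative. Although Section 4 refers to Section 7, its operative terms do not depend on Section 7, so it remains in effect. Under the severability clause in Section 9, the remaining provisions continue in force. Section 2, Section 3, Section 4, Section 5, Section 6, Section 8, and Section 9 remain in effect.

2, 3, 4, 5, 6, 8, 9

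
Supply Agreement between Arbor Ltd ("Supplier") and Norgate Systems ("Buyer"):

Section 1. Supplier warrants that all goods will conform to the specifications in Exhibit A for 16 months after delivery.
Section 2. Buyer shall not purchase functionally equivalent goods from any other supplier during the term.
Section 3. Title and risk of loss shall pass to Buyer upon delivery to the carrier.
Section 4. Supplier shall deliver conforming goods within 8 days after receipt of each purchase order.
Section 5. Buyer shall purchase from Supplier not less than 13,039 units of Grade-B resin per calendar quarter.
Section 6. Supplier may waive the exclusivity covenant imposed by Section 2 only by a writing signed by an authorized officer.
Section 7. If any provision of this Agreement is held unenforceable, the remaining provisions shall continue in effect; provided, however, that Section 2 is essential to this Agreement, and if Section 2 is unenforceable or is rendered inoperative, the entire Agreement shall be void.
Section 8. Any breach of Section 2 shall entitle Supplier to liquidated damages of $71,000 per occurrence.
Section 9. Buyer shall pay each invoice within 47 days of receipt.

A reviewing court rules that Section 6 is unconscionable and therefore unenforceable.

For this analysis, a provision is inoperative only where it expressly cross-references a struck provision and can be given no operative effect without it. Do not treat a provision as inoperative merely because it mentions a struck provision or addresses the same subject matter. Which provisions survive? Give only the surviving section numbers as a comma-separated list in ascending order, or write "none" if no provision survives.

Section 6 is struck. No other provision's operative terms depend on Section 6. Section 7 makes Section 2 an essential term, but Section 2 is unaffected, so the severability proviso in Section 7 preserves the remaining provisions. The provisions still in force are Section 1, Section 2, Section 3, Section 4, Section 5, Section 7, Section 8, and Section 9.

1, 2, 3, 4, 5, 7, 8, 9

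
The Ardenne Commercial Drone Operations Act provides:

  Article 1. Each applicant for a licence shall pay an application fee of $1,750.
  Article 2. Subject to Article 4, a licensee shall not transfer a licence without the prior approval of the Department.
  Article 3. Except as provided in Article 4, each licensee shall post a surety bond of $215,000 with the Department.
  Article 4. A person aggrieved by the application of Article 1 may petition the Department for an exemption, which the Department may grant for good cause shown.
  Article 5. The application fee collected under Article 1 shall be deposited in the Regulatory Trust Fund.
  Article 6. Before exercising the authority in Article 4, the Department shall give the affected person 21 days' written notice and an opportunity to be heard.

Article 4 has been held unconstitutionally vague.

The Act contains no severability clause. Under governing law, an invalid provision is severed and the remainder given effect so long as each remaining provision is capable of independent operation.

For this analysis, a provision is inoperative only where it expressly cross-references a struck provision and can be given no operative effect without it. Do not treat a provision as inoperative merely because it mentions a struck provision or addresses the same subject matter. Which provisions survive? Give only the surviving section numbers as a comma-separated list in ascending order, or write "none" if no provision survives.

Article 4 is struck. Article 6 merely fixes the notice-and-hearing requirement for Article 4; with Article 4 gone it has nothing to operate on and falls away. Article 2 mentions Article 4 but its own obligation stands independently of Article 4, so Article 2 is not affected. Although Article 3 refers to Article 4, its operative terms do not depend on Article 4, so it remains in effect. With no severability clause, the stated default rule severs what cannot stand and enforces each remaining provision that can operate on its own. That leaves Article 1, Article 2, Article 3, and Article 5 in effect.

1, 2, 3, 5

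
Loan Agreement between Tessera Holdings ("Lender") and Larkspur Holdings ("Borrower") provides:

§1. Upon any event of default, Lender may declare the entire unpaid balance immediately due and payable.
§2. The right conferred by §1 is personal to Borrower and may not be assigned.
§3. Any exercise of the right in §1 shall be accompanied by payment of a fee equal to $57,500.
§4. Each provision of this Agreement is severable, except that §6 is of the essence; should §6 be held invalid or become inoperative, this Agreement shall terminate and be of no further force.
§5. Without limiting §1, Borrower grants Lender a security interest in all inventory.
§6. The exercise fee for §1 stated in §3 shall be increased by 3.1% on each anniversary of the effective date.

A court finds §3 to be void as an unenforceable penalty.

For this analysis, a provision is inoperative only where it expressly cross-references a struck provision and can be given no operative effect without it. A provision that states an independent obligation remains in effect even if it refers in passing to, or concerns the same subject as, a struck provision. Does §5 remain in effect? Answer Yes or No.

No

§3 is struck. §6 has no operative effect of its own apart from §3 and is therefore inoperative. §4 makes §6 an essential term, and §6 has been rendered inoperative by the cascade; under §4, the entire Agreement is therefore void. No provision of the Agreement survives. §5 is among the inoperative provisions, so the answer is no.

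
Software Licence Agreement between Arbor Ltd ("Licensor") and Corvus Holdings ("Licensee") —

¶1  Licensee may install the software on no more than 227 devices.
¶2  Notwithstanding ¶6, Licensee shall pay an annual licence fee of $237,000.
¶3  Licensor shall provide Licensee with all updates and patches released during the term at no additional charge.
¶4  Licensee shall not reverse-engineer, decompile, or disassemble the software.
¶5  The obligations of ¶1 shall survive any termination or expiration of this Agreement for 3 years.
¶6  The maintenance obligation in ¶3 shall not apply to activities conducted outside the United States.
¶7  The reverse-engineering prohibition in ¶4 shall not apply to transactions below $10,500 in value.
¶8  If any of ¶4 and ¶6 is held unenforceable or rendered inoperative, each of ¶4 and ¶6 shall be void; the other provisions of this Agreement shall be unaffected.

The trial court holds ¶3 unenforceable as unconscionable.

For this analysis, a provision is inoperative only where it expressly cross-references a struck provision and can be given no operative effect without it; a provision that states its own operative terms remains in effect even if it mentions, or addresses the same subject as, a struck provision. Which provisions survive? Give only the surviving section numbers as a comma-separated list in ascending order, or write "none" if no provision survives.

¶3 is struck. ¶6 has no operative effect of its own apart from ¶3 and is therefore inoperative. Although ¶2 refers to ¶6, its operative terms do not depend on ¶6, so it remains in effect. ¶8 declares ¶4 and ¶6 mutually dependent; since one of them has fallen, all of them are of no effect. That brings down ¶4 as well. ¶7 in turn depends solely on a provision now struck and likewise falls. The remainder continues in force under ¶8. ¶1, ¶2, ¶5, and ¶8 remain in effect.

1, 2, 5, 8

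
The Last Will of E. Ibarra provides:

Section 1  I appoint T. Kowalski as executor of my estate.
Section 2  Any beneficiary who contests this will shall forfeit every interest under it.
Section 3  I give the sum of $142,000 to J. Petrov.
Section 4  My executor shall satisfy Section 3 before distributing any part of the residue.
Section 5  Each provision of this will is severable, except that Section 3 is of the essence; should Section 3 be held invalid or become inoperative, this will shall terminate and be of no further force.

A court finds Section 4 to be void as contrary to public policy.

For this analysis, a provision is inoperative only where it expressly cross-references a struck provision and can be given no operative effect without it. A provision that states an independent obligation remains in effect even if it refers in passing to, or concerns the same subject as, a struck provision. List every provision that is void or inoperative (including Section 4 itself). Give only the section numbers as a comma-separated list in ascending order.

4

Section 4 is struck. No other provision's operative terms depend on Section 4. Section 5 makes Section 3 an essential term, but Section 3 is unaffected, so the severability proviso in Section 5 preserves the remaining provisions. Section 1, Section 2, Section 3, and Section 5 remain in effect.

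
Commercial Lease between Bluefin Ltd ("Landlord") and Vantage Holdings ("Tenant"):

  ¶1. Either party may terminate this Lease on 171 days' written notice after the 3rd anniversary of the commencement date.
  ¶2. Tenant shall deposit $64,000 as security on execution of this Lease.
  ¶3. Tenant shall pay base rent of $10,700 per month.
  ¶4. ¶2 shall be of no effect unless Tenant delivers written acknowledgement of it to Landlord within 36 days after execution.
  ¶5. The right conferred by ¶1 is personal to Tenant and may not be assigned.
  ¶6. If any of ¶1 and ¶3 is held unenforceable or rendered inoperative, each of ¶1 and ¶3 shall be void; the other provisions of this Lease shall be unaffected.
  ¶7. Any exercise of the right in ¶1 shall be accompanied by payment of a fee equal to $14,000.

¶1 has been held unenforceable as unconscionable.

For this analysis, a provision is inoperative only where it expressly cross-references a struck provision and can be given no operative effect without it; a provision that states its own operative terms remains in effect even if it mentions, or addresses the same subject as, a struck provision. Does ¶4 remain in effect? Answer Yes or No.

¶1 is struck. ¶5 has no operative effect of its own apart from ¶1 and is therefore inoperative. ¶7 merely fixes the exercise fee for ¶1; with ¶1 gone it has nothing to operate on and falls away. ¶6 declares ¶1 and ¶3 mutually dependent; since one of them has fallen, all of them are of no effect. That brings down ¶3 as well. The remainder continues in force under ¶6. ¶2, ¶4, and ¶6 remain in effect. ¶4 is among the surviving provisions, so the answer is yes.

Yes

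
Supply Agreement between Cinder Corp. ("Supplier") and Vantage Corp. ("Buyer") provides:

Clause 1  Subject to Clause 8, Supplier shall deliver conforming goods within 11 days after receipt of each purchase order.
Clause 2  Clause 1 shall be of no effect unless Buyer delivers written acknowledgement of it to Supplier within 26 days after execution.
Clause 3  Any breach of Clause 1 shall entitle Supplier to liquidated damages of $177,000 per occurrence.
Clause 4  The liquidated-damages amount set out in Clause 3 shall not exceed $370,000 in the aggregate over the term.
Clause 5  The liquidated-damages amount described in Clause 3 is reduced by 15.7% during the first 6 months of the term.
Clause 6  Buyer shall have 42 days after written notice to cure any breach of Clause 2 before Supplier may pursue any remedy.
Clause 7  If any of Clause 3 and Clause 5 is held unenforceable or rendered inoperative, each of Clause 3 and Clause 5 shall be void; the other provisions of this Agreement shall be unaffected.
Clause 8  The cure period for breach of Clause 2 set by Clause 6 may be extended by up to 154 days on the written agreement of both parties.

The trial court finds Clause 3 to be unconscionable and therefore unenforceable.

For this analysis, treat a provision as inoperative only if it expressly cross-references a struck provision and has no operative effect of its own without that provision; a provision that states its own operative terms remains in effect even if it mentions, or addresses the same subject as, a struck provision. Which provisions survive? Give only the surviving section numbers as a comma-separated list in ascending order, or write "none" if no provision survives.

1, 2, 6, 7, 8

Clause 3 is struck. Clause 4 does nothing except set the aggregate cap on the liquidated-damages amount by reference to Clause 3; with Clause 3 gone it has no independent effect and is inoperative. Clause 5 operates only by reference to Clause 3, so it falls with Clause 3. Clause 7 declares Clause 3 and Clause 5 mutually dependent; since one of them has fallen, all of them are of no effect. The remainder continues in force under Clause 7. Clause 1, Clause 2, Clause 6, Clause 7, and Clause 8 remain in effect.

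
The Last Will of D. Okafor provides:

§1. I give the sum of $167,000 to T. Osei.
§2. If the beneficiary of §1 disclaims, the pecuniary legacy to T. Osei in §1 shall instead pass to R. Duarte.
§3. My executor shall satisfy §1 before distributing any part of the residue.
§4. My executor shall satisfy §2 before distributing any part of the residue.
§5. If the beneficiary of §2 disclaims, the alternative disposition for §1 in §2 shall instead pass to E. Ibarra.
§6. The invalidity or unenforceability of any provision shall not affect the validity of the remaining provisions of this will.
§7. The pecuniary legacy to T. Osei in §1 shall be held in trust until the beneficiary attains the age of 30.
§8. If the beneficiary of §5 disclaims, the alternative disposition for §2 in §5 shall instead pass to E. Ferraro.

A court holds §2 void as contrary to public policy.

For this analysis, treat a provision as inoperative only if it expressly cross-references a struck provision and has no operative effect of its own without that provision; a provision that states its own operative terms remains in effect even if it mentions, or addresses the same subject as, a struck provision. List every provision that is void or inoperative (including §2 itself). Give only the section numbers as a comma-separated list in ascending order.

§2 is struck. The only function of §4 is the priority direction for §2, so it cannot stand once §2 is removed. §5 merely fixes the alternative disposition for §2; with §2 gone it has nothing to operate on and falls away. §8 operates only by reference to §5, so it falls with §5. Under the severability clause in §6, the remaining provisions continue in force. The provisions still in force are §1, §3, §6, and §7.

2, 4, 5, 8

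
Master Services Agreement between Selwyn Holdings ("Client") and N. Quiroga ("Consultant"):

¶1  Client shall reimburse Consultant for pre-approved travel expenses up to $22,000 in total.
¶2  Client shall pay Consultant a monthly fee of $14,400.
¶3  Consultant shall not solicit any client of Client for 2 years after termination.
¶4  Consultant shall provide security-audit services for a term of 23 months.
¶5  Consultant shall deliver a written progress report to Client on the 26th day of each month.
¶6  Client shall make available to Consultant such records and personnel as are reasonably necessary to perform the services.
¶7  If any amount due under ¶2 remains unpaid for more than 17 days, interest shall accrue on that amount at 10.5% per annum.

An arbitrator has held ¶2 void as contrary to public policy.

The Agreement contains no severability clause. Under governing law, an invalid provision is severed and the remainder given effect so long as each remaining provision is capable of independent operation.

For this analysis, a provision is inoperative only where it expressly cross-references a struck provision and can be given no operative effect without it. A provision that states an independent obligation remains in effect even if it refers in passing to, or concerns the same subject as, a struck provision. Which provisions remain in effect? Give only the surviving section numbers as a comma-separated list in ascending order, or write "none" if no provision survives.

1, 3, 4, 5, 6

¶2 is struck. ¶7 has no operative effect of its own apart from ¶2 and is therefore inoperative. Under the stated default rule, only provisions that cannot operate independently fall away; the rest are enforced. ¶1, ¶3, ¶4, ¶5, and ¶6 remain in effect.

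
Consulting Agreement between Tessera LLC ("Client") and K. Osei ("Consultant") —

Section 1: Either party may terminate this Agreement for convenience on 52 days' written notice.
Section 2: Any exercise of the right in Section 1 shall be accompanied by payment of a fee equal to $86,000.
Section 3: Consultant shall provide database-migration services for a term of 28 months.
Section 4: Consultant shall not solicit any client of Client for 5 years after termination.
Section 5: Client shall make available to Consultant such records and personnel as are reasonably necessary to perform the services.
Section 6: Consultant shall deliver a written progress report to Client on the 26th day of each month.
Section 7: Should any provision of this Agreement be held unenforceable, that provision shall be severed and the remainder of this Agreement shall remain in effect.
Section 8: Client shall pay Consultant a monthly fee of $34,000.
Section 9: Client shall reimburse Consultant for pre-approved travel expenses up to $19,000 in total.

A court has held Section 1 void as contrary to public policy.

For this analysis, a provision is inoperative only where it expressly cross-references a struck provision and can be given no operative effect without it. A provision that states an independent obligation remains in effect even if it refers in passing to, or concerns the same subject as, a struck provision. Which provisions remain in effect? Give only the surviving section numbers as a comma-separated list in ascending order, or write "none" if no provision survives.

Section 1 is struck. Section 2 has no operative effect of its own apart from Section 1 and is therefore inoperative. Under the severability clause in Section 7, the remaining provisions continue in force. Section 3, Section 4, Section 5, Section 6, Section 7, Section 8, and Section 9 remain in effect.

3, 4, 5, 6, 7, 8, 9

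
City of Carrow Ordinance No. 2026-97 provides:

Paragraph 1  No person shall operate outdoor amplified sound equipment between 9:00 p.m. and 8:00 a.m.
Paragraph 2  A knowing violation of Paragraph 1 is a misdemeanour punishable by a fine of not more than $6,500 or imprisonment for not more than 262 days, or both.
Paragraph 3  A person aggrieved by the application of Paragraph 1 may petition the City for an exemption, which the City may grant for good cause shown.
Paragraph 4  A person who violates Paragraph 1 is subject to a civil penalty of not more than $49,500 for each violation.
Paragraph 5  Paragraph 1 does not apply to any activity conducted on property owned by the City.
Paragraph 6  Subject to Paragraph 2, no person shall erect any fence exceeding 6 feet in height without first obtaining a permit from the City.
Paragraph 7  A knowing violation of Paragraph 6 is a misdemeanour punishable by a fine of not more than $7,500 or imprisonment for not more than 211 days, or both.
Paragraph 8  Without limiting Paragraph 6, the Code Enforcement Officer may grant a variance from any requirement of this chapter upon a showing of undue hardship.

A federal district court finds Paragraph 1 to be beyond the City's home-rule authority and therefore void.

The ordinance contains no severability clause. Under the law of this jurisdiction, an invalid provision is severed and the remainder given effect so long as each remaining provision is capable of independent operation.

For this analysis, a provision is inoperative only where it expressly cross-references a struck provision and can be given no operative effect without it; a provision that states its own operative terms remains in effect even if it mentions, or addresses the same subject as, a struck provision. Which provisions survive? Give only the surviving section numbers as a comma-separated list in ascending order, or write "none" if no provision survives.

Paragraph 1 is struck. Paragraph 2 merely fixes the criminal penalty for violating Paragraph 1; with Paragraph 1 gone it has nothing to operate on and falls away. Paragraph 3 has no operative effect of its own apart from Paragraph 1 and is therefore inoperative. Paragraph 4 operates only by reference to Paragraph 1, so it falls with Paragraph 1. Paragraph 5 has no operative effect of its own apart from Paragraph 1 and is therefore inoperative. Although Paragraph 6 refers to Paragraph 2, its operative terms do not depend on Paragraph 2, so it remains in effect. With no severability clause, the stated default rule severs what cannot stand and enforces each remaining provision that can operate on its own. The provisions still in force are Paragraph 6, Paragraph 7, and Paragraph 8.

6, 7, 8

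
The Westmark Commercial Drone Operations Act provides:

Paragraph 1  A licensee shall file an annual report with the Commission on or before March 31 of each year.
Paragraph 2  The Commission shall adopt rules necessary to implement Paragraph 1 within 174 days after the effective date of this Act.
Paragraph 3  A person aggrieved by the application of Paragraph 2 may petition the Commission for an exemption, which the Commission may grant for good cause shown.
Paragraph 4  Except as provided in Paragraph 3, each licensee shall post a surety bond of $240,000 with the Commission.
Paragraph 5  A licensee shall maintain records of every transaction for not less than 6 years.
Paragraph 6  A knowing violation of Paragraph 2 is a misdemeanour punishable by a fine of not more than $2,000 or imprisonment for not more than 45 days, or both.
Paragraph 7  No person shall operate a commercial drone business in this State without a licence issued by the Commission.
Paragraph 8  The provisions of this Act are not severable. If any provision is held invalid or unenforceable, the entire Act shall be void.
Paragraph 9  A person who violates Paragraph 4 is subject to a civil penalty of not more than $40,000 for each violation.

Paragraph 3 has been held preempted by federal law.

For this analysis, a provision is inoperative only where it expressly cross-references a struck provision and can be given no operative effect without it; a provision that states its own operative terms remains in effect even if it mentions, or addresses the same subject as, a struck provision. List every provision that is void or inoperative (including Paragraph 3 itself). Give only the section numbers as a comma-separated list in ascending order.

Paragraph 3 is struck. Nothing else in the Act is defined by reference to Paragraph 3. Paragraph 8 provides that the Act is not severable, so the invalidity of any one provision voids the entire Act. No provision of the Act survives.

1, 2, 3, 4, 5, 6, 7, 8, 9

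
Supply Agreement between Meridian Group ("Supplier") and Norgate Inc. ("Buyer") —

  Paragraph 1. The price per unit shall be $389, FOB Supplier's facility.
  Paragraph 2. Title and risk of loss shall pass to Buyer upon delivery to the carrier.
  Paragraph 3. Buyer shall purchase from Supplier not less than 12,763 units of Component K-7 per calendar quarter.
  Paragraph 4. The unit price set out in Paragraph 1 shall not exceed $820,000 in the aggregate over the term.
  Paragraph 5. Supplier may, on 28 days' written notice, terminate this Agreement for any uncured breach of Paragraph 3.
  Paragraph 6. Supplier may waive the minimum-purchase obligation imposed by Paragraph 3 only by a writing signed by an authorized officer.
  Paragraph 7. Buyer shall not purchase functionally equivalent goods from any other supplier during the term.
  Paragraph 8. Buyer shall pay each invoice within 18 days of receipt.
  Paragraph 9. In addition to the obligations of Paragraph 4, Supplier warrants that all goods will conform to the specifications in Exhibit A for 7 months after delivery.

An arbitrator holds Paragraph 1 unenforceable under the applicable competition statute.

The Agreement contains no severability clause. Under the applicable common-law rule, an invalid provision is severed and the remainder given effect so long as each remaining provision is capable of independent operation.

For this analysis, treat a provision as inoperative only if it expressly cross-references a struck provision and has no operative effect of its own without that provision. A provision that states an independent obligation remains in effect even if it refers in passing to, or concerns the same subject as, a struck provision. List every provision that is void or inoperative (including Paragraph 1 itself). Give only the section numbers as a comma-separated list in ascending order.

1, 4

Paragraph 1 is struck. The whole of Paragraph 4 is the aggregate cap on the unit price, defined by reference to Paragraph 1, so Paragraph 4 cannot stand once Paragraph 1 is removed. Although Paragraph 9 refers to Paragraph 4, its operative terms do not depend on Paragraph 4, so it remains in effect. Under the stated default rule, only provisions that cannot operate independently fall away; the rest are enforced. The provisions still in force are Paragraph 2, Paragraph 3, Paragraph 5, Paragraph 6, Paragraph 7, Paragraph 8, and Paragraph 9.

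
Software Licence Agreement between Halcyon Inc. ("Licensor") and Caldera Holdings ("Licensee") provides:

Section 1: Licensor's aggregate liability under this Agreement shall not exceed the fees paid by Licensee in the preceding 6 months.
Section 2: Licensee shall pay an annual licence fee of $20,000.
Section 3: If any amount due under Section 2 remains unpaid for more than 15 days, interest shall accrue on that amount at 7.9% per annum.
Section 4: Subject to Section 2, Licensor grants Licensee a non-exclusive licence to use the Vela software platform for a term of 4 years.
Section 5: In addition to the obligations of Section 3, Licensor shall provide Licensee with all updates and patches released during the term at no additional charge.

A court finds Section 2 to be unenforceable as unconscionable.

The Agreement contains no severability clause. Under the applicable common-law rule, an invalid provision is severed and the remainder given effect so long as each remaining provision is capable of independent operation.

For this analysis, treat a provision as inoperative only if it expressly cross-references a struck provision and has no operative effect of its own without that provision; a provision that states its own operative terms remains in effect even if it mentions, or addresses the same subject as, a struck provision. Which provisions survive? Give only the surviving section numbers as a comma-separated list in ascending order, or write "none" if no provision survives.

Section 2 is struck. Section 3 has no operative effect of its own apart from Section 2 and is therefore inoperative. Section 5 mentions Section 3 but its own obligation stands independently of Section 3, so Section 5 is not affected. Although Section 4 refers to Section 2, its operative terms do not depend on Section 2, so it remains in effect. With no severability clause, the stated default rule severs what cannot stand and enforces each remaining provision that can operate on its own. Section 1, Section 4, and Section 5 remain in effect.

1, 4, 5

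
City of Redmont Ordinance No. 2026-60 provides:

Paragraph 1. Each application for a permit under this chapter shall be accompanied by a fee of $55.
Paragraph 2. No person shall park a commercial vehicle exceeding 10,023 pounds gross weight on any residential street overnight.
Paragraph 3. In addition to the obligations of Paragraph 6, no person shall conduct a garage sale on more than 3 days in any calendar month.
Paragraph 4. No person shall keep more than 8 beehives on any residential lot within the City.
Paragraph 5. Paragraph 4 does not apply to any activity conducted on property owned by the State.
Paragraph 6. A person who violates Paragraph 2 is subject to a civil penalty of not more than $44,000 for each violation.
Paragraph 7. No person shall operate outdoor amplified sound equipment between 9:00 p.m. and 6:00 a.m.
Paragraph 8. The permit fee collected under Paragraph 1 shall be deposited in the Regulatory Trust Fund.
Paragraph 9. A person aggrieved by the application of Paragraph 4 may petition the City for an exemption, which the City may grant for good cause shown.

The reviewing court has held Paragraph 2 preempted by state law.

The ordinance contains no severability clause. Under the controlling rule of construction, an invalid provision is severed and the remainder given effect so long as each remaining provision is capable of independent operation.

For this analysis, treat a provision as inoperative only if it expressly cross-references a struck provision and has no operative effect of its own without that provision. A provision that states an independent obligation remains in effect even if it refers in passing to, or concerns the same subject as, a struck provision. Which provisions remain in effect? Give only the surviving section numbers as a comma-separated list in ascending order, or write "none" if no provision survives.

1, 3, 4, 5, 7, 8, 9

Paragraph 2 is struck. Paragraph 6 merely fixes the civil penalty for violating Paragraph 2; with Paragraph 2 gone it has nothing to operate on and falls away. Paragraph 3 mentions Paragraph 6 but its own obligation stands independently of Paragraph 6, so Paragraph 3 is not affected. With no severability clause, the stated default rule severs what cannot stand and enforces each remaining provision that can operate on its own. Paragraph 1, Paragraph 3, Paragraph 4, Paragraph 5, Paragraph 7, Paragraph 8, and Paragraph 9 remain in effect.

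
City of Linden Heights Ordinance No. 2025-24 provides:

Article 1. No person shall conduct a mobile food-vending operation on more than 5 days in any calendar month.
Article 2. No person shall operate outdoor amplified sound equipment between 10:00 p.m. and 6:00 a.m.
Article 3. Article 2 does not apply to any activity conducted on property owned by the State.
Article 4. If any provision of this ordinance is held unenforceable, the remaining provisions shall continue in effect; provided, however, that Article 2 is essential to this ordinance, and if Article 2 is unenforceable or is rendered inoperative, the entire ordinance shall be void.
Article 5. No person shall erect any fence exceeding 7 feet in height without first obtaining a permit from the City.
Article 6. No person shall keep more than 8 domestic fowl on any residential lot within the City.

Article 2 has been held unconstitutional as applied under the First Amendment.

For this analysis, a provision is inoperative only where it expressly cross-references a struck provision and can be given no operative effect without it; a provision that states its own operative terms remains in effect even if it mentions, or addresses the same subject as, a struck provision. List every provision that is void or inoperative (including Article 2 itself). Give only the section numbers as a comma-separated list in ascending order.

1, 2, 3, 4, 5, 6

Article 2 is struck. Article 3 operates only by reference to Article 2, so it falls with Article 2. Article 4 makes Article 2 an essential term, and Article 2 is the provision held invalid; under Article 4, the entire ordinance is therefore void. No provision of the ordinance survives.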